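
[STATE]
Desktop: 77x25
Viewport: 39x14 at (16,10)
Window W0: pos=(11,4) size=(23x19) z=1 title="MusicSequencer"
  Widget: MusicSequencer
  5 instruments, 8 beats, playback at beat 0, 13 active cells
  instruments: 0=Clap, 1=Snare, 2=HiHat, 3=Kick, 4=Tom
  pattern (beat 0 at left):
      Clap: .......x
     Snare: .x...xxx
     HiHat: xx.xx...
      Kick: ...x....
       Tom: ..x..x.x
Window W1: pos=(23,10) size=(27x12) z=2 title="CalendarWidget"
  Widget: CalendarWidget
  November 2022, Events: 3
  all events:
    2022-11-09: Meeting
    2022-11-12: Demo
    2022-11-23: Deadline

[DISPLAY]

at██·██┏━━━━━━━━━━━━━━━━━━━━━━━━━┓     
ck···█·┃ CalendarWidget          ┃     
om··█··┠─────────────────────────┨     
       ┃      November 2022      ┃     
       ┃Mo Tu We Th Fr Sa Su     ┃     
       ┃    1  2  3  4  5  6     ┃     
       ┃ 7  8  9* 10 11 12* 13   ┃     
       ┃14 15 16 17 18 19 20     ┃     
       ┃21 22 23* 24 25 26 27    ┃     
       ┃28 29 30                 ┃     
       ┃                         ┃     
       ┗━━━━━━━━━━━━━━━━━━━━━━━━━┛     
━━━━━━━━━━━━━━━━━┛                     
                                       


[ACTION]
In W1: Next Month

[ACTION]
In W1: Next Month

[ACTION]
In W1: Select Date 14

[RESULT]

at██·██┏━━━━━━━━━━━━━━━━━━━━━━━━━┓     
ck···█·┃ CalendarWidget          ┃     
om··█··┠─────────────────────────┨     
       ┃       January 2023      ┃     
       ┃Mo Tu We Th Fr Sa Su     ┃     
       ┃                   1     ┃     
       ┃ 2  3  4  5  6  7  8     ┃     
       ┃ 9 10 11 12 13 [14] 15   ┃     
       ┃16 17 18 19 20 21 22     ┃     
       ┃23 24 25 26 27 28 29     ┃     
       ┃30 31                    ┃     
       ┗━━━━━━━━━━━━━━━━━━━━━━━━━┛     
━━━━━━━━━━━━━━━━━┛                     
                                       


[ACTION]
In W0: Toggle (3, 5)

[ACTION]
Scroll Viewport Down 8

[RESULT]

ck···█·┃ CalendarWidget          ┃     
om··█··┠─────────────────────────┨     
       ┃       January 2023      ┃     
       ┃Mo Tu We Th Fr Sa Su     ┃     
       ┃                   1     ┃     
       ┃ 2  3  4  5  6  7  8     ┃     
       ┃ 9 10 11 12 13 [14] 15   ┃     
       ┃16 17 18 19 20 21 22     ┃     
       ┃23 24 25 26 27 28 29     ┃     
       ┃30 31                    ┃     
       ┗━━━━━━━━━━━━━━━━━━━━━━━━━┛     
━━━━━━━━━━━━━━━━━┛                     
                                       
                                       


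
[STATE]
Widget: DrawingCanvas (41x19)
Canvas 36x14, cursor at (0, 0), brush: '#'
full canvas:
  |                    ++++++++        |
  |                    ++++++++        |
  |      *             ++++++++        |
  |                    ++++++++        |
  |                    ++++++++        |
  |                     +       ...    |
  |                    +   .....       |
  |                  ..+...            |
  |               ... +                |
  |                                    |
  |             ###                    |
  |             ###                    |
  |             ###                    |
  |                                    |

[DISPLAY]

+                   ++++++++             
                    ++++++++             
      *             ++++++++             
                    ++++++++             
                    ++++++++             
                     +       ...         
                    +   .....            
                  ..+...                 
               ... +                     
                                         
             ###                         
             ###                         
             ###                         
                                         
                                         
                                         
                                         
                                         
                                         


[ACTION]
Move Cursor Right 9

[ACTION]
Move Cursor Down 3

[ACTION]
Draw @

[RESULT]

                    ++++++++             
                    ++++++++             
      *             ++++++++             
         @          ++++++++             
                    ++++++++             
                     +       ...         
                    +   .....            
                  ..+...                 
               ... +                     
                                         
             ###                         
             ###                         
             ###                         
                                         
                                         
                                         
                                         
                                         
                                         


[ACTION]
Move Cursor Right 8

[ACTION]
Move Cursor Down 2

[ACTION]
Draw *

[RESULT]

                    ++++++++             
                    ++++++++             
      *             ++++++++             
         @          ++++++++             
                    ++++++++             
                 *   +       ...         
                    +   .....            
                  ..+...                 
               ... +                     
                                         
             ###                         
             ###                         
             ###                         
                                         
                                         
                                         
                                         
                                         
                                         


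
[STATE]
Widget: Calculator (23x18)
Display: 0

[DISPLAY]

                      0
┌───┬───┬───┬───┐      
│ 7 │ 8 │ 9 │ ÷ │      
├───┼───┼───┼───┤      
│ 4 │ 5 │ 6 │ × │      
├───┼───┼───┼───┤      
│ 1 │ 2 │ 3 │ - │      
├───┼───┼───┼───┤      
│ 0 │ . │ = │ + │      
├───┼───┼───┼───┤      
│ C │ MC│ MR│ M+│      
└───┴───┴───┴───┘      
                       
                       
                       
                       
                       
                       


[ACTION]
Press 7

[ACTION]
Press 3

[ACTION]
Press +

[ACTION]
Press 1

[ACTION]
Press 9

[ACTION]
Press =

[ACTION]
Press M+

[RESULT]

                     92
┌───┬───┬───┬───┐      
│ 7 │ 8 │ 9 │ ÷ │      
├───┼───┼───┼───┤      
│ 4 │ 5 │ 6 │ × │      
├───┼───┼───┼───┤      
│ 1 │ 2 │ 3 │ - │      
├───┼───┼───┼───┤      
│ 0 │ . │ = │ + │      
├───┼───┼───┼───┤      
│ C │ MC│ MR│ M+│      
└───┴───┴───┴───┘      
                       
                       
                       
                       
                       
                       


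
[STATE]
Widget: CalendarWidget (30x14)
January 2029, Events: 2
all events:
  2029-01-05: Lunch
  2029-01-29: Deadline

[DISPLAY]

         January 2029         
Mo Tu We Th Fr Sa Su          
 1  2  3  4  5*  6  7         
 8  9 10 11 12 13 14          
15 16 17 18 19 20 21          
22 23 24 25 26 27 28          
29* 30 31                     
                              
                              
                              
                              
                              
                              
                              


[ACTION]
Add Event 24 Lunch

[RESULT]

         January 2029         
Mo Tu We Th Fr Sa Su          
 1  2  3  4  5*  6  7         
 8  9 10 11 12 13 14          
15 16 17 18 19 20 21          
22 23 24* 25 26 27 28         
29* 30 31                     
                              
                              
                              
                              
                              
                              
                              


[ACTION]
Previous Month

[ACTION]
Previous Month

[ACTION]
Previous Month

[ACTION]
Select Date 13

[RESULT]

         October 2028         
Mo Tu We Th Fr Sa Su          
                   1          
 2  3  4  5  6  7  8          
 9 10 11 12 [13] 14 15        
16 17 18 19 20 21 22          
23 24 25 26 27 28 29          
30 31                         
                              
                              
                              
                              
                              
                              


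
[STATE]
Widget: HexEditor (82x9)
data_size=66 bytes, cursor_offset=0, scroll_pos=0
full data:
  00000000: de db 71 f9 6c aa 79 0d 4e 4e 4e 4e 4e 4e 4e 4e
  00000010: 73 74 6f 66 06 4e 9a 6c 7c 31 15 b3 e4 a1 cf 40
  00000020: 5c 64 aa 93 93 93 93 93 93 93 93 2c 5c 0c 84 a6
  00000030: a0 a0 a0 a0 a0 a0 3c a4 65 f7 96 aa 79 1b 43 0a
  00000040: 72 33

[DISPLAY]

00000000  DE db 71 f9 6c aa 79 0d  4e 4e 4e 4e 4e 4e 4e 4e  |..q.l.y.NNNNNNNN|    
00000010  73 74 6f 66 06 4e 9a 6c  7c 31 15 b3 e4 a1 cf 40  |stof.N.l|1.....@|    
00000020  5c 64 aa 93 93 93 93 93  93 93 93 2c 5c 0c 84 a6  |\d.........,\...|    
00000030  a0 a0 a0 a0 a0 a0 3c a4  65 f7 96 aa 79 1b 43 0a  |......<.e...y.C.|    
00000040  72 33                                             |r3              |    
                                                                                  
                                                                                  
                                                                                  
                                                                                  


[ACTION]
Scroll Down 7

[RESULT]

00000040  72 33                                             |r3              |    
                                                                                  
                                                                                  
                                                                                  
                                                                                  
                                                                                  
                                                                                  
                                                                                  
                                                                                  


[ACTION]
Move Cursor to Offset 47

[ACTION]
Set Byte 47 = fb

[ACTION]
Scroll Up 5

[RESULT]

00000000  de db 71 f9 6c aa 79 0d  4e 4e 4e 4e 4e 4e 4e 4e  |..q.l.y.NNNNNNNN|    
00000010  73 74 6f 66 06 4e 9a 6c  7c 31 15 b3 e4 a1 cf 40  |stof.N.l|1.....@|    
00000020  5c 64 aa 93 93 93 93 93  93 93 93 2c 5c 0c 84 FB  |\d.........,\...|    
00000030  a0 a0 a0 a0 a0 a0 3c a4  65 f7 96 aa 79 1b 43 0a  |......<.e...y.C.|    
00000040  72 33                                             |r3              |    
                                                                                  
                                                                                  
                                                                                  
                                                                                  


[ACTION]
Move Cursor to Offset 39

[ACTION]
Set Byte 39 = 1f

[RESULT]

00000000  de db 71 f9 6c aa 79 0d  4e 4e 4e 4e 4e 4e 4e 4e  |..q.l.y.NNNNNNNN|    
00000010  73 74 6f 66 06 4e 9a 6c  7c 31 15 b3 e4 a1 cf 40  |stof.N.l|1.....@|    
00000020  5c 64 aa 93 93 93 93 1F  93 93 93 2c 5c 0c 84 fb  |\d.........,\...|    
00000030  a0 a0 a0 a0 a0 a0 3c a4  65 f7 96 aa 79 1b 43 0a  |......<.e...y.C.|    
00000040  72 33                                             |r3              |    
                                                                                  
                                                                                  
                                                                                  
                                                                                  


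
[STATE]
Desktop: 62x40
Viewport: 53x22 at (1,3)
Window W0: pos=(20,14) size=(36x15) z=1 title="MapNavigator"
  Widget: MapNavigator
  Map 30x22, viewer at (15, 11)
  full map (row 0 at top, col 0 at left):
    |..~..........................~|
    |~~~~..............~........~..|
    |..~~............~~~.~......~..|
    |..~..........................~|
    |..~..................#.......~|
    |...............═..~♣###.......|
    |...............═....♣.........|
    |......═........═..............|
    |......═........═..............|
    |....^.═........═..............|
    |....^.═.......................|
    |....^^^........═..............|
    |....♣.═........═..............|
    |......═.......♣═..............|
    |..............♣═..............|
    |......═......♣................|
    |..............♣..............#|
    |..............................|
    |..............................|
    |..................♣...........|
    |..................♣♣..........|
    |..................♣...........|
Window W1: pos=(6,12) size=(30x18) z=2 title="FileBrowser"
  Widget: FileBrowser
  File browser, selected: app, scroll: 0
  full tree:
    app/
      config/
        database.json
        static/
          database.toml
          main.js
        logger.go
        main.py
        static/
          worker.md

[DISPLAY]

                                                     
                                                     
                                                     
                                                     
                                                     
                                                     
                                                     
                                                     
                                                     
     ┏━━━━━━━━━━━━━━━━━━━━━━━━━━━━┓                  
     ┃ FileBrowser                ┃                  
     ┠────────────────────────────┨━━━━━━━━━━━━━━━━━━
     ┃> [-] app/                  ┃                  
     ┃    [+] config/             ┃──────────────────
     ┃                            ┃..═....♣......... 
     ┃                            ┃..═.............. 
     ┃                            ┃..═.............. 
     ┃                            ┃..═.............. 
     ┃                            ┃................. 
     ┃                            ┃..@.............. 
     ┃                            ┃..═.............. 
     ┃                            ┃.♣═.............. 


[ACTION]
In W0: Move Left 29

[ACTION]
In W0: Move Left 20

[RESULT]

                                                     
                                                     
                                                     
                                                     
                                                     
                                                     
                                                     
                                                     
                                                     
     ┏━━━━━━━━━━━━━━━━━━━━━━━━━━━━┓                  
     ┃ FileBrowser                ┃                  
     ┠────────────────────────────┨━━━━━━━━━━━━━━━━━━
     ┃> [-] app/                  ┃                  
     ┃    [+] config/             ┃──────────────────
     ┃                            ┃  ...............═
     ┃                            ┃  ......═........═
     ┃                            ┃  ......═........═
     ┃                            ┃  ....^.═........═
     ┃                            ┃  ....^.═.........
     ┃                            ┃  @...^^^........═
     ┃                            ┃  ....♣.═........═
     ┃                            ┃  ......═.......♣═


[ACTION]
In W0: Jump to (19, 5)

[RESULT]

                                                     
                                                     
                                                     
                                                     
                                                     
                                                     
                                                     
                                                     
                                                     
     ┏━━━━━━━━━━━━━━━━━━━━━━━━━━━━┓                  
     ┃ FileBrowser                ┃                  
     ┠────────────────────────────┨━━━━━━━━━━━━━━━━━━
     ┃> [-] app/                  ┃                  
     ┃    [+] config/             ┃──────────────────
     ┃                            ┃............~     
     ┃                            ┃.~........~..     
     ┃                            ┃~~.~......~..     
     ┃                            ┃............~     
     ┃                            ┃....#.......~     
     ┃                            ┃.~@###.......     
     ┃                            ┃...♣.........     
     ┃                            ┃.............     


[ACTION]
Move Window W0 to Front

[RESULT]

                                                     
                                                     
                                                     
                                                     
                                                     
                                                     
                                                     
                                                     
                                                     
     ┏━━━━━━━━━━━━━━━━━━━━━━━━━━━━┓                  
     ┃ FileBrowser                ┃                  
     ┠─────────────┏━━━━━━━━━━━━━━━━━━━━━━━━━━━━━━━━━
     ┃> [-] app/   ┃ MapNavigator                    
     ┃    [+] confi┠─────────────────────────────────
     ┃             ┃~..........................~     
     ┃             ┃~~..............~........~..     
     ┃             ┃~~............~~~.~......~..     
     ┃             ┃~..........................~     
     ┃             ┃~..................#.......~     
     ┃             ┃.............═..~@###.......     
     ┃             ┃.............═....♣.........     
     ┃             ┃....═........═..............     


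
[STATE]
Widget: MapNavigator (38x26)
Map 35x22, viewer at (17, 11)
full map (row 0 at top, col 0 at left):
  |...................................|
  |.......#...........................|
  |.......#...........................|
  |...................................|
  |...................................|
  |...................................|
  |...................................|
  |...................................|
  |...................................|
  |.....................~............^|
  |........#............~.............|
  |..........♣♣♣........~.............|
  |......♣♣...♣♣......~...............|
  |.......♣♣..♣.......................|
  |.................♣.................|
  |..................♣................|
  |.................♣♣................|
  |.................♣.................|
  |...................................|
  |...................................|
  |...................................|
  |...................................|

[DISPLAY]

                                      
                                      
  ................................... 
  .......#........................... 
  .......#........................... 
  ................................... 
  ................................... 
  ................................... 
  ................................... 
  ................................... 
  ................................... 
  .....................~............^ 
  ........#............~............. 
  ..........♣♣♣....@...~............. 
  ......♣♣...♣♣......~............... 
  .......♣♣..♣....................... 
  .................♣................. 
  ..................♣................ 
  .................♣♣................ 
  .................♣................. 
  ................................... 
  ................................... 
  ................................... 
  ................................... 
                                      
                                      


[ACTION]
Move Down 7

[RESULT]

  ................................... 
  ................................... 
  ................................... 
  ................................... 
  .....................~............^ 
  ........#............~............. 
  ..........♣♣♣........~............. 
  ......♣♣...♣♣......~............... 
  .......♣♣..♣....................... 
  .................♣................. 
  ..................♣................ 
  .................♣♣................ 
  .................♣................. 
  .................@................. 
  ................................... 
  ................................... 
  ................................... 
                                      
                                      
                                      
                                      
                                      
                                      
                                      
                                      
                                      


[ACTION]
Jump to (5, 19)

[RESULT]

              ........................
              ........................
              ........................
              .....................~..
              ........#............~..
              ..........♣♣♣........~..
              ......♣♣...♣♣......~....
              .......♣♣..♣............
              .................♣......
              ..................♣.....
              .................♣♣.....
              .................♣......
              ........................
              .....@..................
              ........................
              ........................
                                      
                                      
                                      
                                      
                                      
                                      
                                      
                                      
                                      
                                      


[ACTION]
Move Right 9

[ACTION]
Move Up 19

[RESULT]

                                      
                                      
                                      
                                      
                                      
                                      
                                      
                                      
                                      
                                      
                                      
                                      
                                      
     ..............@..................
     .......#.........................
     .......#.........................
     .................................
     .................................
     .................................
     .................................
     .................................
     .................................
     .....................~...........
     ........#............~...........
     ..........♣♣♣........~...........
     ......♣♣...♣♣......~.............


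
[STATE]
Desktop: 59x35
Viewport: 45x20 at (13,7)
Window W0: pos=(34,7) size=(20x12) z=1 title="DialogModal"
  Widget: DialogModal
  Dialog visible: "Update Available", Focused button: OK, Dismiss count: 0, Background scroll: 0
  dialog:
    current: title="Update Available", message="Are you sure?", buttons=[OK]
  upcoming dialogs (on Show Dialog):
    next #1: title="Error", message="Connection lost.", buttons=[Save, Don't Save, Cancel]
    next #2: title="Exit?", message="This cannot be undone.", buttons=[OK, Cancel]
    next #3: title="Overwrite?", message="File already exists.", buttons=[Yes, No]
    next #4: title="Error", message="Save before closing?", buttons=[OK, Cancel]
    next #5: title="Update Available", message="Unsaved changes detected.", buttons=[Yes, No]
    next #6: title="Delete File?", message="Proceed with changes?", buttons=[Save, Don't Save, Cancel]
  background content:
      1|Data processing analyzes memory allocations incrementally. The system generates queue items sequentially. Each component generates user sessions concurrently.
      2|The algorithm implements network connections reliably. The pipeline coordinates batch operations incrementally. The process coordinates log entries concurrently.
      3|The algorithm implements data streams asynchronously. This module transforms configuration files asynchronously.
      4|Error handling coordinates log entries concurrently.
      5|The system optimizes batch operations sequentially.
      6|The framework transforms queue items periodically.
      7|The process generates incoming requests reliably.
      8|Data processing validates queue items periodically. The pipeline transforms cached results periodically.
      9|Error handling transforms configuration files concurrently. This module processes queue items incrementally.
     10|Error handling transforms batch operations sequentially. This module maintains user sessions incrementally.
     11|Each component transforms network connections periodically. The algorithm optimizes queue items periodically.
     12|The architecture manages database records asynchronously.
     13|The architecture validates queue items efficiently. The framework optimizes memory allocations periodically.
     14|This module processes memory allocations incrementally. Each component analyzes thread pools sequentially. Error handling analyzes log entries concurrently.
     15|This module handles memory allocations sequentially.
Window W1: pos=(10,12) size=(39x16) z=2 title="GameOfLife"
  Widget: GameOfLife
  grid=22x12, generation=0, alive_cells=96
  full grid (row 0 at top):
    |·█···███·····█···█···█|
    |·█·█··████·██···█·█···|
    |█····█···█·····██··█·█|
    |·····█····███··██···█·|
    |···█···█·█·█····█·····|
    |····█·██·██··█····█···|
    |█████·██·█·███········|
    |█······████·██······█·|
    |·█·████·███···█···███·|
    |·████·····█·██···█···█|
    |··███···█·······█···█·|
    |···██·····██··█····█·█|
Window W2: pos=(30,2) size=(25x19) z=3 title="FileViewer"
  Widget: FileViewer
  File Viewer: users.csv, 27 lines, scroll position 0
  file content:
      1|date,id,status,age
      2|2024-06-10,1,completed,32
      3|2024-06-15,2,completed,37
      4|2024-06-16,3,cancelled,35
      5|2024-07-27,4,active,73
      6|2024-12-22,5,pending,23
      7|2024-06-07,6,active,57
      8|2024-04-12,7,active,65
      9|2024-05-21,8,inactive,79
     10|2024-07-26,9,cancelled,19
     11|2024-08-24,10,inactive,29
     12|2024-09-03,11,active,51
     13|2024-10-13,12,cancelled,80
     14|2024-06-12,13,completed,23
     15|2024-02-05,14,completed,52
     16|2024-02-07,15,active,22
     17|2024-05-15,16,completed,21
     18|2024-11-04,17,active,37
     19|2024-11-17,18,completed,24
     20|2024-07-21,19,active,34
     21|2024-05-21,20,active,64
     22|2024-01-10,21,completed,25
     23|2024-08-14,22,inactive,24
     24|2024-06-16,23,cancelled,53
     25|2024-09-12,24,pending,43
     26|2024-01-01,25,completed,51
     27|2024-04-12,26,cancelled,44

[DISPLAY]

                 ┃2024-06-15,2,completed░┃   
                 ┃2024-06-16,3,cancelled░┃   
                 ┃2024-07-27,4,active,73░┃   
                 ┃2024-12-22,5,pending,2░┃   
                 ┃2024-06-07,6,active,57░┃   
━━━━━━━━━━━━━━━━━┃2024-04-12,7,active,65░┃   
ameOfLife        ┃2024-05-21,8,inactive,░┃   
─────────────────┃2024-07-26,9,cancelled░┃   
n: 0             ┃2024-08-24,10,inactive░┃   
···███·····█···█·┃2024-09-03,11,active,5░┃   
·█··████·██···█·█┃2024-10-13,12,cancelle░┃   
···█···█·····██··┃2024-06-12,13,complete░┃   
···█····███··██··┃2024-02-05,14,complete▼┃   
·█···█·█·█····█··┗━━━━━━━━━━━━━━━━━━━━━━━┛   
··█·██·██··█····█···               ┃         
███·██·█·███········               ┃         
·····████·██······█·               ┃         
·████·███···█···███·               ┃         
███·····█·██···█···█               ┃         
███···█·······█···█·               ┃         


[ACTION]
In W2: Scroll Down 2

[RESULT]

                 ┃2024-07-27,4,active,73░┃   
                 ┃2024-12-22,5,pending,2█┃   
                 ┃2024-06-07,6,active,57░┃   
                 ┃2024-04-12,7,active,65░┃   
                 ┃2024-05-21,8,inactive,░┃   
━━━━━━━━━━━━━━━━━┃2024-07-26,9,cancelled░┃   
ameOfLife        ┃2024-08-24,10,inactive░┃   
─────────────────┃2024-09-03,11,active,5░┃   
n: 0             ┃2024-10-13,12,cancelle░┃   
···███·····█···█·┃2024-06-12,13,complete░┃   
·█··████·██···█·█┃2024-02-05,14,complete░┃   
···█···█·····██··┃2024-02-07,15,active,2░┃   
···█····███··██··┃2024-05-15,16,complete▼┃   
·█···█·█·█····█··┗━━━━━━━━━━━━━━━━━━━━━━━┛   
··█·██·██··█····█···               ┃         
███·██·█·███········               ┃         
·····████·██······█·               ┃         
·████·███···█···███·               ┃         
███·····█·██···█···█               ┃         
███···█·······█···█·               ┃         


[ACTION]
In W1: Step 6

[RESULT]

                 ┃2024-07-27,4,active,73░┃   
                 ┃2024-12-22,5,pending,2█┃   
                 ┃2024-06-07,6,active,57░┃   
                 ┃2024-04-12,7,active,65░┃   
                 ┃2024-05-21,8,inactive,░┃   
━━━━━━━━━━━━━━━━━┃2024-07-26,9,cancelled░┃   
ameOfLife        ┃2024-08-24,10,inactive░┃   
─────────────────┃2024-09-03,11,active,5░┃   
n: 6             ┃2024-10-13,12,cancelle░┃   
██···██████······┃2024-06-12,13,complete░┃   
··██·██····█·····┃2024-02-05,14,complete░┃   
··█·····███······┃2024-02-07,15,active,2░┃   
··██····██·······┃2024-05-15,16,complete▼┃   
··············█··┗━━━━━━━━━━━━━━━━━━━━━━━┛   
··············██····               ┃         
·██···········█·█···               ┃         
·██··········███··█·               ┃         
·····█··██··███████·               ┃         
·····█······█·█···█·               ┃         
·····█··███·█··█··█·               ┃         


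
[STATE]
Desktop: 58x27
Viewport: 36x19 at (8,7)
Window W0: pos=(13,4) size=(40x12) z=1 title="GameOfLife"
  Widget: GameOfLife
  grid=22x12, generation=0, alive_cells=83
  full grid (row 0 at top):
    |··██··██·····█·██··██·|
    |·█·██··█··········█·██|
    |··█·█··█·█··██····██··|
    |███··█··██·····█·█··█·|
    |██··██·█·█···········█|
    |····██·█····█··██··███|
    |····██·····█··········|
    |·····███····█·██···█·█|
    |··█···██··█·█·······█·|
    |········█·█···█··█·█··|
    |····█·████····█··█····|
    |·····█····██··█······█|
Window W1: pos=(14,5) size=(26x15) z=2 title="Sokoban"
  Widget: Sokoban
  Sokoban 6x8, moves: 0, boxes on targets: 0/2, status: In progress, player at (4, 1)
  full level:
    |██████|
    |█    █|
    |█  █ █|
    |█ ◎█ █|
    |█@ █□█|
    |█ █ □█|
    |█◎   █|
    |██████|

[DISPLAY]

     ┃┠────────────────────────┨    
     ┃┃██████                  ┃    
     ┃┃█    █                  ┃    
     ┃┃█  █ █                  ┃    
     ┃┃█ ◎█ █                  ┃    
     ┃┃█@ █□█                  ┃    
     ┃┃█ █ □█                  ┃    
     ┃┃█◎   █                  ┃    
     ┗┃██████                  ┃━━━━
      ┃Moves: 0  0/2           ┃    
      ┃                        ┃    
      ┃                        ┃    
      ┗━━━━━━━━━━━━━━━━━━━━━━━━┛    
                                    
                                    
                                    
                                    
                                    
                                    


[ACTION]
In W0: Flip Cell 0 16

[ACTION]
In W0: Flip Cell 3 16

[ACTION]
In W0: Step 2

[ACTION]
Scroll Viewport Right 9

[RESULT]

──────────────────────┨            ┃
████                  ┃            ┃
   █                  ┃            ┃
 █ █                  ┃            ┃
◎█ █                  ┃            ┃
 █□█                  ┃            ┃
█ □█                  ┃            ┃
   █                  ┃            ┃
████                  ┃━━━━━━━━━━━━┛
ves: 0  0/2           ┃             
                      ┃             
                      ┃             
━━━━━━━━━━━━━━━━━━━━━━┛             
                                    
                                    
                                    
                                    
                                    
                                    


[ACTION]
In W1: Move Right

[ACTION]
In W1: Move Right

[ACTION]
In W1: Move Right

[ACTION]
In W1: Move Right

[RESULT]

──────────────────────┨            ┃
████                  ┃            ┃
   █                  ┃            ┃
 █ █                  ┃            ┃
◎█ █                  ┃            ┃
@█□█                  ┃            ┃
█ □█                  ┃            ┃
   █                  ┃            ┃
████                  ┃━━━━━━━━━━━━┛
ves: 1  0/2           ┃             
                      ┃             
                      ┃             
━━━━━━━━━━━━━━━━━━━━━━┛             
                                    
                                    
                                    
                                    
                                    
                                    


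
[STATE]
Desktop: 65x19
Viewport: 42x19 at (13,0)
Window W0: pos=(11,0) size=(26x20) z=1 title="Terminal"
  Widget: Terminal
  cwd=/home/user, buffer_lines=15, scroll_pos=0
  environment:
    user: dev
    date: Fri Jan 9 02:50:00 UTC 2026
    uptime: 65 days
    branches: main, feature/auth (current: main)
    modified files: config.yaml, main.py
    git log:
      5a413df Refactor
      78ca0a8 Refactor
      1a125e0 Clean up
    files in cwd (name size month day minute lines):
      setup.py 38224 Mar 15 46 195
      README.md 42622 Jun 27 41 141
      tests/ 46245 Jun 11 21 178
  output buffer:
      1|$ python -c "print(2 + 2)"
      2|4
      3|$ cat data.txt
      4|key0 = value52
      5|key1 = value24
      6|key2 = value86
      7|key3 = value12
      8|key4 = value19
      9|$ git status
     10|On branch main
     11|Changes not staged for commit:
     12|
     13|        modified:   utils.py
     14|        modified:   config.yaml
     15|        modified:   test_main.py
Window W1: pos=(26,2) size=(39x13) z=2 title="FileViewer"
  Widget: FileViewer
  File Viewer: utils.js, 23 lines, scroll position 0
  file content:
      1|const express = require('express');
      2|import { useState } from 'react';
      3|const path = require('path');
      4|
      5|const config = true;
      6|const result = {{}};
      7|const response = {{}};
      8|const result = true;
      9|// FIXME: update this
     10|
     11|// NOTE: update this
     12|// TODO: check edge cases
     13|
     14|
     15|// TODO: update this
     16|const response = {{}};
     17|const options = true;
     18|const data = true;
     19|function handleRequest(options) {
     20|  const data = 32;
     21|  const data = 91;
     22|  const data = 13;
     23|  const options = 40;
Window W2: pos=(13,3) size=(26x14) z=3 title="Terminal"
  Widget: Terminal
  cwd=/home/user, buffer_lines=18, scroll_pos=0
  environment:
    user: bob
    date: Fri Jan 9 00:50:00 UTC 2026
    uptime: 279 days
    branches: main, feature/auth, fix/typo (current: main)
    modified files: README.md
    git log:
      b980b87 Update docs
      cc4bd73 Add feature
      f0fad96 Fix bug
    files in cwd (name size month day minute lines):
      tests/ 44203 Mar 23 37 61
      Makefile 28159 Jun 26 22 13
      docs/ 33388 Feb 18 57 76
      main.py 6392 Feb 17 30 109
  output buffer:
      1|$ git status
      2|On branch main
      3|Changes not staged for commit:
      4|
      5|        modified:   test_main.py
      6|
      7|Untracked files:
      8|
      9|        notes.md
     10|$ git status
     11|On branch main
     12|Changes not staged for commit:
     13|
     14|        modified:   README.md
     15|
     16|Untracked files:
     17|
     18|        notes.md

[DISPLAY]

━━━━━━━━━━━━━━━━━━━━━━━┓                  
Terminal               ┃                  
─────────────┏━━━━━━━━━━━━━━━━━━━━━━━━━━━━
┏━━━━━━━━━━━━━━━━━━━━━━━━┓                
┃ Terminal               ┃────────────────
┠────────────────────────┨s = require('exp
┃$ git status            ┃State } from 're
┃On branch main          ┃ require('path')
┃Changes not staged for c┃                
┃                        ┃ = true;        
┃        modified:   test┃ = {{}};        
┃                        ┃se = {{}};      
┃Untracked files:        ┃ = true;        
┃                        ┃date this       
┃        notes.md        ┃━━━━━━━━━━━━━━━━
┃$ git status            ┃                
┗━━━━━━━━━━━━━━━━━━━━━━━━┛                
       modified:   test┃                  
 █                     ┃                  


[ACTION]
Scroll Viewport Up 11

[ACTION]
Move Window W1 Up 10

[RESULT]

━━━━━━━━━━━━━┏━━━━━━━━━━━━━━━━━━━━━━━━━━━━
Terminal     ┃ FileViewer                 
─────────────┠────────────────────────────
┏━━━━━━━━━━━━━━━━━━━━━━━━┓s = require('exp
┃ Terminal               ┃State } from 're
┠────────────────────────┨ require('path')
┃$ git status            ┃                
┃On branch main          ┃ = true;        
┃Changes not staged for c┃ = {{}};        
┃                        ┃se = {{}};      
┃        modified:   test┃ = true;        
┃                        ┃date this       
┃Untracked files:        ┃━━━━━━━━━━━━━━━━
┃                        ┃                
┃        notes.md        ┃                
┃$ git status            ┃                
┗━━━━━━━━━━━━━━━━━━━━━━━━┛                
       modified:   test┃                  
 █                     ┃                  
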